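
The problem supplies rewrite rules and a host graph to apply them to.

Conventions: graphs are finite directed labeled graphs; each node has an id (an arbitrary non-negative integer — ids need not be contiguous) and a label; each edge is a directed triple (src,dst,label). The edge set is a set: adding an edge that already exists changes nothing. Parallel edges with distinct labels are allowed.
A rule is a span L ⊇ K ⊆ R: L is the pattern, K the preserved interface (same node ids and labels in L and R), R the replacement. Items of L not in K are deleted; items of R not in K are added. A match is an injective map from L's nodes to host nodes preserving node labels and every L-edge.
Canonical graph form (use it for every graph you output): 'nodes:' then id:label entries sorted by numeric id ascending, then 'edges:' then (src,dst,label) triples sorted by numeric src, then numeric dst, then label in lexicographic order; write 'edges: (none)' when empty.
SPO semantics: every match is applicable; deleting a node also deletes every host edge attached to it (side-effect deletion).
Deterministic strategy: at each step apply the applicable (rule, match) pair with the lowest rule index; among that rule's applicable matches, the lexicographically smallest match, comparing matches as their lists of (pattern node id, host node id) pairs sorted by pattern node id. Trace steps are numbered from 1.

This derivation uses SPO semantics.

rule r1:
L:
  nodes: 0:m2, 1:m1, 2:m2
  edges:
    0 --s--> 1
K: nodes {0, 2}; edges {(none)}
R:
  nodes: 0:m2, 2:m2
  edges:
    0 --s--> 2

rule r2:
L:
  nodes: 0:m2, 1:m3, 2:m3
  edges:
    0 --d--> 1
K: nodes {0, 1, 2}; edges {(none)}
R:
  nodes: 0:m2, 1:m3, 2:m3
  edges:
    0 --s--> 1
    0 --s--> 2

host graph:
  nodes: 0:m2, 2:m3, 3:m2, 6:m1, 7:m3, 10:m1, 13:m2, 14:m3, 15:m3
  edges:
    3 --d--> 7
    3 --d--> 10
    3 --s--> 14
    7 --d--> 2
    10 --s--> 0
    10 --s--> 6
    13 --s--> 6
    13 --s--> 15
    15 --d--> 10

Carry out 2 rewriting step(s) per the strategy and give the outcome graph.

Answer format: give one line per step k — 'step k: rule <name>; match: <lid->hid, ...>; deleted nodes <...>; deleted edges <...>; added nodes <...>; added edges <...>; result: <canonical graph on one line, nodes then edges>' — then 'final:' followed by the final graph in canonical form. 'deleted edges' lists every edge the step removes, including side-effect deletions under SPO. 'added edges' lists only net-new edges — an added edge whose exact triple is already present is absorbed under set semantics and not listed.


step 1: rule r1; match: 0->13, 1->6, 2->0; deleted nodes 6; deleted edges (10,6,s); (13,6,s); added nodes (none); added edges (13,0,s); result: nodes: 0:m2, 2:m3, 3:m2, 7:m3, 10:m1, 13:m2, 14:m3, 15:m3 edges: (3,7,d); (3,10,d); (3,14,s); (7,2,d); (10,0,s); (13,0,s); (13,15,s); (15,10,d)
step 2: rule r2; match: 0->3, 1->7, 2->2; deleted nodes (none); deleted edges (3,7,d); added nodes (none); added edges (3,2,s); (3,7,s); result: nodes: 0:m2, 2:m3, 3:m2, 7:m3, 10:m1, 13:m2, 14:m3, 15:m3 edges: (3,2,s); (3,7,s); (3,10,d); (3,14,s); (7,2,d); (10,0,s); (13,0,s); (13,15,s); (15,10,d)
final:
nodes: 0:m2, 2:m3, 3:m2, 7:m3, 10:m1, 13:m2, 14:m3, 15:m3
edges: (3,2,s); (3,7,s); (3,10,d); (3,14,s); (7,2,d); (10,0,s); (13,0,s); (13,15,s); (15,10,d)


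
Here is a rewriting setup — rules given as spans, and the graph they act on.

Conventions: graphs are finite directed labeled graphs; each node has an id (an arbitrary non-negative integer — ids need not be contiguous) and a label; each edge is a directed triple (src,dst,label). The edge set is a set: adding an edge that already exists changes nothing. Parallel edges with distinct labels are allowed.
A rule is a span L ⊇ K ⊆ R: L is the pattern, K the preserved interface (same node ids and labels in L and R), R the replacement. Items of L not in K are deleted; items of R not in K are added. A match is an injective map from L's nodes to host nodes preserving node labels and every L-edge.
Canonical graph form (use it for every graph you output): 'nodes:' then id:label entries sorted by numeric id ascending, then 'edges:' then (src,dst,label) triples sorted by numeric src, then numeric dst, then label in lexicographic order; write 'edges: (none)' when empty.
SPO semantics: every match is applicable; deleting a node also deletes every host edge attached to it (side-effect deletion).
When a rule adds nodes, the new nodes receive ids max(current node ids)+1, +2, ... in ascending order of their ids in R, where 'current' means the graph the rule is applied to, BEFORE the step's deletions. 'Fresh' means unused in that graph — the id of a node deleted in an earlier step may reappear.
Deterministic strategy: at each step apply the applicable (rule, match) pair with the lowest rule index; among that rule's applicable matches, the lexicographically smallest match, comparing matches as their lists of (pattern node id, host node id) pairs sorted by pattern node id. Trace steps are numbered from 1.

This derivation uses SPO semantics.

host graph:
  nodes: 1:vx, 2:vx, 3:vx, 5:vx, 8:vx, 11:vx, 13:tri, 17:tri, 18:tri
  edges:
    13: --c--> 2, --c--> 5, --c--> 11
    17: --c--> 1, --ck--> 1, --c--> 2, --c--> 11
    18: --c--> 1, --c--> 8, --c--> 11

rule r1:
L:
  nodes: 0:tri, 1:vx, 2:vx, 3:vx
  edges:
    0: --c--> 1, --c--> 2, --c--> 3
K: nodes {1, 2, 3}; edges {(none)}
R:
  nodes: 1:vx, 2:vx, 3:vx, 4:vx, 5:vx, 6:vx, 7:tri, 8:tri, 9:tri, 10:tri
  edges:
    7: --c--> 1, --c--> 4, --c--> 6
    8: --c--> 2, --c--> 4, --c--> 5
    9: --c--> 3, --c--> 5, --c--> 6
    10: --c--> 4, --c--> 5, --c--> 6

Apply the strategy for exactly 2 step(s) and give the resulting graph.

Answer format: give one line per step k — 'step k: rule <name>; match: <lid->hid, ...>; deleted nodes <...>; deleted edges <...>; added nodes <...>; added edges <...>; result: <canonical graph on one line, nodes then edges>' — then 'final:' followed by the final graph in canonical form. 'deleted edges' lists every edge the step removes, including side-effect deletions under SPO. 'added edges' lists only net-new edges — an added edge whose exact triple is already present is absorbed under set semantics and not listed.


step 1: rule r1; match: 0->13, 1->2, 2->5, 3->11; deleted nodes 13; deleted edges (13,2,c); (13,5,c); (13,11,c); added nodes 19, 20, 21, 22, 23, 24, 25; added edges (22,2,c); (22,19,c); (22,21,c); (23,5,c); (23,19,c); (23,20,c); (24,11,c); (24,20,c); (24,21,c); (25,19,c); (25,20,c); (25,21,c); result: nodes: 1:vx, 2:vx, 3:vx, 5:vx, 8:vx, 11:vx, 17:tri, 18:tri, 19:vx, 20:vx, 21:vx, 22:tri, 23:tri, 24:tri, 25:tri edges: (17,1,c); (17,1,ck); (17,2,c); (17,11,c); (18,1,c); (18,8,c); (18,11,c); (22,2,c); (22,19,c); (22,21,c); (23,5,c); (23,19,c); (23,20,c); (24,11,c); (24,20,c); (24,21,c); (25,19,c); (25,20,c); (25,21,c)
step 2: rule r1; match: 0->17, 1->1, 2->2, 3->11; deleted nodes 17; deleted edges (17,1,c); (17,1,ck); (17,2,c); (17,11,c); added nodes 26, 27, 28, 29, 30, 31, 32; added edges (29,1,c); (29,26,c); (29,28,c); (30,2,c); (30,26,c); (30,27,c); (31,11,c); (31,27,c); (31,28,c); (32,26,c); (32,27,c); (32,28,c); result: nodes: 1:vx, 2:vx, 3:vx, 5:vx, 8:vx, 11:vx, 18:tri, 19:vx, 20:vx, 21:vx, 22:tri, 23:tri, 24:tri, 25:tri, 26:vx, 27:vx, 28:vx, 29:tri, 30:tri, 31:tri, 32:tri edges: (18,1,c); (18,8,c); (18,11,c); (22,2,c); (22,19,c); (22,21,c); (23,5,c); (23,19,c); (23,20,c); (24,11,c); (24,20,c); (24,21,c); (25,19,c); (25,20,c); (25,21,c); (29,1,c); (29,26,c); (29,28,c); (30,2,c); (30,26,c); (30,27,c); (31,11,c); (31,27,c); (31,28,c); (32,26,c); (32,27,c); (32,28,c)
final:
nodes: 1:vx, 2:vx, 3:vx, 5:vx, 8:vx, 11:vx, 18:tri, 19:vx, 20:vx, 21:vx, 22:tri, 23:tri, 24:tri, 25:tri, 26:vx, 27:vx, 28:vx, 29:tri, 30:tri, 31:tri, 32:tri
edges: (18,1,c); (18,8,c); (18,11,c); (22,2,c); (22,19,c); (22,21,c); (23,5,c); (23,19,c); (23,20,c); (24,11,c); (24,20,c); (24,21,c); (25,19,c); (25,20,c); (25,21,c); (29,1,c); (29,26,c); (29,28,c); (30,2,c); (30,26,c); (30,27,c); (31,11,c); (31,27,c); (31,28,c); (32,26,c); (32,27,c); (32,28,c)


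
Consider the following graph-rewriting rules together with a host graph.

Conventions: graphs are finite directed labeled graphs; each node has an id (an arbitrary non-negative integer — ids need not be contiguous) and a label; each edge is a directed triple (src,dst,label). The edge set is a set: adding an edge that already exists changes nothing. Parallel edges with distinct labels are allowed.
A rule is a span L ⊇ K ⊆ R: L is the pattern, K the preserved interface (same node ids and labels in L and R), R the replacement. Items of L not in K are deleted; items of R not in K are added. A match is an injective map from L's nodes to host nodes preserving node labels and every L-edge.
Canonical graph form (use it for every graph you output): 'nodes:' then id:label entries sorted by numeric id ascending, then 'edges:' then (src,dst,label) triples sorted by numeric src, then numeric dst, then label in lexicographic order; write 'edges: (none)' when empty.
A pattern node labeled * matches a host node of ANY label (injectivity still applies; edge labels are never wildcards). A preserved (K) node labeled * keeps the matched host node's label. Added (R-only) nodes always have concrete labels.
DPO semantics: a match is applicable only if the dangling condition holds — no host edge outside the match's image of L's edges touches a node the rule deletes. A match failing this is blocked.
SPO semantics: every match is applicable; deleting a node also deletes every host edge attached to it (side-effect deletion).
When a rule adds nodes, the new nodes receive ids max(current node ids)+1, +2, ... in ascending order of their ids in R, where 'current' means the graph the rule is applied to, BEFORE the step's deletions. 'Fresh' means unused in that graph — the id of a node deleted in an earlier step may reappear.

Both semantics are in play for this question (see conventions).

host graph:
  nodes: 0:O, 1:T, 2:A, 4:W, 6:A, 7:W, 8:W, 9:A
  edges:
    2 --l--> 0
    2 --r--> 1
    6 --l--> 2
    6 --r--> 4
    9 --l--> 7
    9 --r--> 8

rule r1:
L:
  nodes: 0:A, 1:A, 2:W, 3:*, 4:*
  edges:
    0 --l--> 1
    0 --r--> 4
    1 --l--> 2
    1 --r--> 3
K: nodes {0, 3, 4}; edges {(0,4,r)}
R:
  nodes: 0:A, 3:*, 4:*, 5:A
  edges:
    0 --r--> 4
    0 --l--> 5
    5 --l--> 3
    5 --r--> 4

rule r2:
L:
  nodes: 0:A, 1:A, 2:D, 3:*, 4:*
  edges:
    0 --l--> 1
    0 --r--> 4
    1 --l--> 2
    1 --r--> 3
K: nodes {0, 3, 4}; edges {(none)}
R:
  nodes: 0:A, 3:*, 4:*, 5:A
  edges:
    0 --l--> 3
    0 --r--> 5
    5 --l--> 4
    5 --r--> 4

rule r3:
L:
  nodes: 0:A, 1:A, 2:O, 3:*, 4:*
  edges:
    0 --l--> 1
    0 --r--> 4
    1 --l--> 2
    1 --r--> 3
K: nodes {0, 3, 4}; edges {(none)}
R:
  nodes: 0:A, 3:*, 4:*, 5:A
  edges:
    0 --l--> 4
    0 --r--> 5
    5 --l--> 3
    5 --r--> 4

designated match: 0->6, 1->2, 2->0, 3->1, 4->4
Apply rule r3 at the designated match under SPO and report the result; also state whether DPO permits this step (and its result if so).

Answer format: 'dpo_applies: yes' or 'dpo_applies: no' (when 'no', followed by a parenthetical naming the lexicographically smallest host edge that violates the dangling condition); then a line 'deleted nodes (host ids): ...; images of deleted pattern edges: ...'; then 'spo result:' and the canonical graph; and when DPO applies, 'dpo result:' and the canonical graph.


dpo_applies: yes
deleted nodes (host ids): 0, 2; images of deleted pattern edges: (2,0,l); (2,1,r); (6,2,l); (6,4,r)
spo result:
nodes: 1:T, 4:W, 6:A, 7:W, 8:W, 9:A, 10:A
edges: (6,4,l); (6,10,r); (9,7,l); (9,8,r); (10,1,l); (10,4,r)
dpo result:
nodes: 1:T, 4:W, 6:A, 7:W, 8:W, 9:A, 10:A
edges: (6,4,l); (6,10,r); (9,7,l); (9,8,r); (10,1,l); (10,4,r)


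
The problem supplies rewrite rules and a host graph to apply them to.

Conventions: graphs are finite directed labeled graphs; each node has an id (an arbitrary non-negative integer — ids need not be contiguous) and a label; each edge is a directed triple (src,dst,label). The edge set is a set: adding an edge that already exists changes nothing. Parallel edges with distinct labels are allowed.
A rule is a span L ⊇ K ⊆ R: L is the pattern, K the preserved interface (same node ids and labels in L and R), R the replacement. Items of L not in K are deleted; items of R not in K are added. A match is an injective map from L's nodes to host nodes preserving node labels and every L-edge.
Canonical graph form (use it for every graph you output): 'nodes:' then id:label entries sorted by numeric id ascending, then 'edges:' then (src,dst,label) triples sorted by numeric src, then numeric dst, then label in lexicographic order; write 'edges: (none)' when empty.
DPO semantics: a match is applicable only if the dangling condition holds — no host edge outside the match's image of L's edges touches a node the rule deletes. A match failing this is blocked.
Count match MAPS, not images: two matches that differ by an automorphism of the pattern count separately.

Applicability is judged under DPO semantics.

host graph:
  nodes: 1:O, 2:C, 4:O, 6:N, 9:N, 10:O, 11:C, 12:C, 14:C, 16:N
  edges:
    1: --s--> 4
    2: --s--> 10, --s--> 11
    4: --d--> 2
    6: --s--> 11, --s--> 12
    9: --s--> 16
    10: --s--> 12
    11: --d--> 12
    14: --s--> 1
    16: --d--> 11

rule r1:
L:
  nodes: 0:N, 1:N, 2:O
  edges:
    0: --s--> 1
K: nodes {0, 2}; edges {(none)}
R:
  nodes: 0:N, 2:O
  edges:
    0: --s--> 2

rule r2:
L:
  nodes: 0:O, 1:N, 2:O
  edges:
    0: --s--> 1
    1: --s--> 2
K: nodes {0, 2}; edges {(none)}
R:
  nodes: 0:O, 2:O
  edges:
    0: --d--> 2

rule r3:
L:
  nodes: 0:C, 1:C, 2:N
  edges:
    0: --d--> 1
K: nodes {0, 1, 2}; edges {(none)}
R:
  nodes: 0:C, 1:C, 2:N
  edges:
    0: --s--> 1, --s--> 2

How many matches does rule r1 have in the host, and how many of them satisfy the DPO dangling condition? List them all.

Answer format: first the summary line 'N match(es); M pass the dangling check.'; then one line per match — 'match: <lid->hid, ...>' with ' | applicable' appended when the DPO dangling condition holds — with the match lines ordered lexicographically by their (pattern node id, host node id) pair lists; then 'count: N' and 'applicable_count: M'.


3 match(es); 0 pass the dangling check.
match: 0->9, 1->16, 2->1
match: 0->9, 1->16, 2->4
match: 0->9, 1->16, 2->10
count: 3
applicable_count: 0


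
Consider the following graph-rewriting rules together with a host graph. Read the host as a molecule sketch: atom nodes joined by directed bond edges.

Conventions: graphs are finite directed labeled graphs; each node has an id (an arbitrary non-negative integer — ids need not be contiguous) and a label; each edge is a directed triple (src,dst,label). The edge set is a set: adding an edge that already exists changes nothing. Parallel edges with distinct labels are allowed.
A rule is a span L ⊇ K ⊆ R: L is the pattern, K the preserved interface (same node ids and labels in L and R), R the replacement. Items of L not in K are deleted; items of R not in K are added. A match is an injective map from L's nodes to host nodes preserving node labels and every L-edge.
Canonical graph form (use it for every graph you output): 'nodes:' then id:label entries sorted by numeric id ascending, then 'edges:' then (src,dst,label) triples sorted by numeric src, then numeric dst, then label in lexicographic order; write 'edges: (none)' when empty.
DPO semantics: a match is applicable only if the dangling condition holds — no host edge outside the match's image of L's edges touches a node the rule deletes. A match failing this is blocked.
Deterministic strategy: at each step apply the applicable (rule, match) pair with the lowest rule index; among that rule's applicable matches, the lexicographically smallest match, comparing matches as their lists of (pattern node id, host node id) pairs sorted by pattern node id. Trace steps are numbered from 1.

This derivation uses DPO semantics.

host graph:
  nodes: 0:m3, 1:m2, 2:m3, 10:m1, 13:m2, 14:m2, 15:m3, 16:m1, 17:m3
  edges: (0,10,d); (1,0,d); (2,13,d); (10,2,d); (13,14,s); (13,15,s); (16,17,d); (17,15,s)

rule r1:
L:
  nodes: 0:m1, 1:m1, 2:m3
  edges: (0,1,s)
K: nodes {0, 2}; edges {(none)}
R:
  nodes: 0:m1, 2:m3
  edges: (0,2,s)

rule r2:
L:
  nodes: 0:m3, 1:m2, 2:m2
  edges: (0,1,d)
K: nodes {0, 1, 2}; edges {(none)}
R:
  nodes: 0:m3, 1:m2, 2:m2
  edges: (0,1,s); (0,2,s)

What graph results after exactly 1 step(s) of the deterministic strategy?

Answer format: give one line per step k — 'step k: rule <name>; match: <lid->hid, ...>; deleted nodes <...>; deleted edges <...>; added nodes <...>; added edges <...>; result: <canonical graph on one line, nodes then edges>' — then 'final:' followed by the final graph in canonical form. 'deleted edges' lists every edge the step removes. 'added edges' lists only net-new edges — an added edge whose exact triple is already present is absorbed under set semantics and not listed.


step 1: rule r2; match: 0->2, 1->13, 2->1; deleted nodes (none); deleted edges (2,13,d); added nodes (none); added edges (2,1,s); (2,13,s); result: nodes: 0:m3, 1:m2, 2:m3, 10:m1, 13:m2, 14:m2, 15:m3, 16:m1, 17:m3 edges: (0,10,d); (1,0,d); (2,1,s); (2,13,s); (10,2,d); (13,14,s); (13,15,s); (16,17,d); (17,15,s)
final:
nodes: 0:m3, 1:m2, 2:m3, 10:m1, 13:m2, 14:m2, 15:m3, 16:m1, 17:m3
edges: (0,10,d); (1,0,d); (2,1,s); (2,13,s); (10,2,d); (13,14,s); (13,15,s); (16,17,d); (17,15,s)


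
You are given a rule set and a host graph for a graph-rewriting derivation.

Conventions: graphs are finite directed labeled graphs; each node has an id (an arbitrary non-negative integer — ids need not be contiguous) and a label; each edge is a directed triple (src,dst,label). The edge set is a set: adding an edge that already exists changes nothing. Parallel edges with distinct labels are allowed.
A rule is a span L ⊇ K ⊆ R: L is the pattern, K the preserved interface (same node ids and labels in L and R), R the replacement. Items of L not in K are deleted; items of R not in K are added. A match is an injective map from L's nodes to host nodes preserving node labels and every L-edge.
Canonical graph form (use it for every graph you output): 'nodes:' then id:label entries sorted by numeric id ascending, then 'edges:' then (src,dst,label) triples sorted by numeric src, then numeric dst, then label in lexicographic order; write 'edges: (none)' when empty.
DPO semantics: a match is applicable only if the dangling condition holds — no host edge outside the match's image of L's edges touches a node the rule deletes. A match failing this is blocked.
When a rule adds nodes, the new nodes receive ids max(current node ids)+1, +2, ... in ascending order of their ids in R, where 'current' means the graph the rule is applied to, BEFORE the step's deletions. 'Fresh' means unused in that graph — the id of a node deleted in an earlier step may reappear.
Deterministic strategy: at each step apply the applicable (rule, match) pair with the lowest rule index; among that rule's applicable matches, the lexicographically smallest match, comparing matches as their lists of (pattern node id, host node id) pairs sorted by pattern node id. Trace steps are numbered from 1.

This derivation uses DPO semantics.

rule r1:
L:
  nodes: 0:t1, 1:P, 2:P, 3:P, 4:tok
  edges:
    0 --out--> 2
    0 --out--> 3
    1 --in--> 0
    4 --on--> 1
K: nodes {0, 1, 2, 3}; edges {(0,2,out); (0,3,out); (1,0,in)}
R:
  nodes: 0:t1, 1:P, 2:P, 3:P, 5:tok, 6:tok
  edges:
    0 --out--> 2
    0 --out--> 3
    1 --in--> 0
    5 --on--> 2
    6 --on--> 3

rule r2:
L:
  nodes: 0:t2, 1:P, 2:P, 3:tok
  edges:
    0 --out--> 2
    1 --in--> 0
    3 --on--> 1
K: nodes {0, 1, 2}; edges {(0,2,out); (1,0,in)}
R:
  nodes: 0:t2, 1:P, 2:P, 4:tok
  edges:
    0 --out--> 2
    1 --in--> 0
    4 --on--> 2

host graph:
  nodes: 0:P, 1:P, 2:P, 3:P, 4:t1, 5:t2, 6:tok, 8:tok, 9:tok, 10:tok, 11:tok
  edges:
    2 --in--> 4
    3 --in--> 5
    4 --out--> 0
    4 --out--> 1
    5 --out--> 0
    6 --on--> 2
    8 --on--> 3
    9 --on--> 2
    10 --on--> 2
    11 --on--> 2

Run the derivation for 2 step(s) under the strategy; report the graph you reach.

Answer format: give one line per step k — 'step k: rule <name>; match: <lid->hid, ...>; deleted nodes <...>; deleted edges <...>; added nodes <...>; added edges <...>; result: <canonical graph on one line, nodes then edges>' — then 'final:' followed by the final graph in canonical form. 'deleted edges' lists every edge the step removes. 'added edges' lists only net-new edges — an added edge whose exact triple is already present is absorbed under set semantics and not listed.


step 1: rule r1; match: 0->4, 1->2, 2->0, 3->1, 4->6; deleted nodes 6; deleted edges (6,2,on); added nodes 12, 13; added edges (12,0,on); (13,1,on); result: nodes: 0:P, 1:P, 2:P, 3:P, 4:t1, 5:t2, 8:tok, 9:tok, 10:tok, 11:tok, 12:tok, 13:tok edges: (2,4,in); (3,5,in); (4,0,out); (4,1,out); (5,0,out); (8,3,on); (9,2,on); (10,2,on); (11,2,on); (12,0,on); (13,1,on)
step 2: rule r1; match: 0->4, 1->2, 2->0, 3->1, 4->9; deleted nodes 9; deleted edges (9,2,on); added nodes 14, 15; added edges (14,0,on); (15,1,on); result: nodes: 0:P, 1:P, 2:P, 3:P, 4:t1, 5:t2, 8:tok, 10:tok, 11:tok, 12:tok, 13:tok, 14:tok, 15:tok edges: (2,4,in); (3,5,in); (4,0,out); (4,1,out); (5,0,out); (8,3,on); (10,2,on); (11,2,on); (12,0,on); (13,1,on); (14,0,on); (15,1,on)
final:
nodes: 0:P, 1:P, 2:P, 3:P, 4:t1, 5:t2, 8:tok, 10:tok, 11:tok, 12:tok, 13:tok, 14:tok, 15:tok
edges: (2,4,in); (3,5,in); (4,0,out); (4,1,out); (5,0,out); (8,3,on); (10,2,on); (11,2,on); (12,0,on); (13,1,on); (14,0,on); (15,1,on)


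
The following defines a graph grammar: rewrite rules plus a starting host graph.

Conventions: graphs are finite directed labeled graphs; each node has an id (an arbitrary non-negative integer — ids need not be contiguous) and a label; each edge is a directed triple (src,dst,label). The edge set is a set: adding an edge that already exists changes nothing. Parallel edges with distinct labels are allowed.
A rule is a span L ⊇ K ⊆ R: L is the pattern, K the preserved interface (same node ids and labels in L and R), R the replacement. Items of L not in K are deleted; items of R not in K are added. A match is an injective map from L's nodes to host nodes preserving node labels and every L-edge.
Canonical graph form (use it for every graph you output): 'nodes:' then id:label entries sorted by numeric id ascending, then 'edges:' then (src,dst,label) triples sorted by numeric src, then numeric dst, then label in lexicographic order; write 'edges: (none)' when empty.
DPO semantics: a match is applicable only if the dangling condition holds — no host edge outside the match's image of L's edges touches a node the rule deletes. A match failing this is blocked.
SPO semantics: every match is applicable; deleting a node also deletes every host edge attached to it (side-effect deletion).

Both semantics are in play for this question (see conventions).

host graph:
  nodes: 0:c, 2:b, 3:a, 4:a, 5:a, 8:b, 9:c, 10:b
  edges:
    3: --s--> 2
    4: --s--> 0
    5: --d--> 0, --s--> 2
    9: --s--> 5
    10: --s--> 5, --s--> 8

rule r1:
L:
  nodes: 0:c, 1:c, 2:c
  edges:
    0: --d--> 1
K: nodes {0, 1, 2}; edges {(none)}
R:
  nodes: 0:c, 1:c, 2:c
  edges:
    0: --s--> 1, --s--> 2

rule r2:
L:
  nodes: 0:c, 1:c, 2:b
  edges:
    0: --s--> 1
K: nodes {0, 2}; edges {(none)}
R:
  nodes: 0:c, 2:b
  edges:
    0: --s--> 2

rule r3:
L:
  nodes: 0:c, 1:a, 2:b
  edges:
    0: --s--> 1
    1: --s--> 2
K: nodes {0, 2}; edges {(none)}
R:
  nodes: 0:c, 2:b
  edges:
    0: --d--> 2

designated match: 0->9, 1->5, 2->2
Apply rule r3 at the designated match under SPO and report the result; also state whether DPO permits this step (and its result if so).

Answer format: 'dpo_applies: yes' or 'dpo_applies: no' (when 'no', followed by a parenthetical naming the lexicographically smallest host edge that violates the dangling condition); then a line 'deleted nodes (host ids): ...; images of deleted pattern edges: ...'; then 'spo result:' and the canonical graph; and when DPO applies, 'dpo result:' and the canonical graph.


dpo_applies: no
(the rule deletes node 5, which keeps host edge (5,0,d) outside the match image — the dangling condition fails, DPO blocks; SPO proceeds and side-deletes such edges)
deleted nodes (host ids): 5; images of deleted pattern edges: (5,2,s); (9,5,s)
spo result:
nodes: 0:c, 2:b, 3:a, 4:a, 8:b, 9:c, 10:b
edges: (3,2,s); (4,0,s); (9,2,d); (10,8,s)


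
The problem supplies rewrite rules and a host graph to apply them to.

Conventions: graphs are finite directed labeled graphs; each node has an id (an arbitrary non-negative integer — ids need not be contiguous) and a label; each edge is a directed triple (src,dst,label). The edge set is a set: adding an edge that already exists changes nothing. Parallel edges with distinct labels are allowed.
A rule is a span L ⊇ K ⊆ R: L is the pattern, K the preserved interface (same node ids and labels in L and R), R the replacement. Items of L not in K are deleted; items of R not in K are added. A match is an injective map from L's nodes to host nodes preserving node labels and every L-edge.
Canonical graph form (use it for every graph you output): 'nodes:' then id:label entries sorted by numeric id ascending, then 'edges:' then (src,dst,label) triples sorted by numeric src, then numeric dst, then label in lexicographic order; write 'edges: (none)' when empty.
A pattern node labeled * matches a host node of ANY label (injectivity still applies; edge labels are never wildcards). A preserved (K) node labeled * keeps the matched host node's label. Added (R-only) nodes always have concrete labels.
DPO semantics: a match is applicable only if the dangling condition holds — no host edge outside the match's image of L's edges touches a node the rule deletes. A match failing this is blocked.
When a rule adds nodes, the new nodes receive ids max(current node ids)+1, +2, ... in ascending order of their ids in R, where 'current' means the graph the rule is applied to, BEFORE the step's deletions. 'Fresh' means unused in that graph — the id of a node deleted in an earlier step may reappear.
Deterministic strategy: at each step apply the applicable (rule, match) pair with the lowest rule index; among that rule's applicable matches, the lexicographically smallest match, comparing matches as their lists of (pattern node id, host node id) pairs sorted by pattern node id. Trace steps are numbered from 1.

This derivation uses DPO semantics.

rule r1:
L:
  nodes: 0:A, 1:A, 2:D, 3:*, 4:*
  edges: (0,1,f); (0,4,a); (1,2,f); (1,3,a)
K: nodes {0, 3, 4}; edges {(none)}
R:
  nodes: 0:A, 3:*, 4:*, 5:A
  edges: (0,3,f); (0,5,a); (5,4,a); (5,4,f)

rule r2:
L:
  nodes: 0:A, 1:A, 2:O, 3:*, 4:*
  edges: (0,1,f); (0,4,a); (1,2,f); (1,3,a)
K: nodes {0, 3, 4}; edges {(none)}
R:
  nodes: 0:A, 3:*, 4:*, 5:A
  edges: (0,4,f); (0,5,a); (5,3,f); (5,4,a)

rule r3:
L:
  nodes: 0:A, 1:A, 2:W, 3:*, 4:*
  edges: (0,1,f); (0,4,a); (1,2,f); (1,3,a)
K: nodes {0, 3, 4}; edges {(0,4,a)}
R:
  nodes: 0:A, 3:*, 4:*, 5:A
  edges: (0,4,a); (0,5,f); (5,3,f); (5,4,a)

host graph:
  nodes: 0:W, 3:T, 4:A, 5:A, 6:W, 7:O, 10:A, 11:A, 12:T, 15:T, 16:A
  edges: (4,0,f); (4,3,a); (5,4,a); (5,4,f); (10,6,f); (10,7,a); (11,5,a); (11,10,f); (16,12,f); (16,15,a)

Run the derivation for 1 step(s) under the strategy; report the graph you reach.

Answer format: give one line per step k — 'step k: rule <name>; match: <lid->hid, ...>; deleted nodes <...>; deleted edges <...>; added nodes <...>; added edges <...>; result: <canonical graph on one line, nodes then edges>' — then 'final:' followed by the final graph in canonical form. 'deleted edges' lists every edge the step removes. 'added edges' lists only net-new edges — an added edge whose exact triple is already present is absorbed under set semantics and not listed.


step 1: rule r3; match: 0->11, 1->10, 2->6, 3->7, 4->5; deleted nodes 6, 10; deleted edges (10,6,f); (10,7,a); (11,10,f); added nodes 17; added edges (11,17,f); (17,5,a); (17,7,f); result: nodes: 0:W, 3:T, 4:A, 5:A, 7:O, 11:A, 12:T, 15:T, 16:A, 17:A edges: (4,0,f); (4,3,a); (5,4,a); (5,4,f); (11,5,a); (11,17,f); (16,12,f); (16,15,a); (17,5,a); (17,7,f)
final:
nodes: 0:W, 3:T, 4:A, 5:A, 7:O, 11:A, 12:T, 15:T, 16:A, 17:A
edges: (4,0,f); (4,3,a); (5,4,a); (5,4,f); (11,5,a); (11,17,f); (16,12,f); (16,15,a); (17,5,a); (17,7,f)


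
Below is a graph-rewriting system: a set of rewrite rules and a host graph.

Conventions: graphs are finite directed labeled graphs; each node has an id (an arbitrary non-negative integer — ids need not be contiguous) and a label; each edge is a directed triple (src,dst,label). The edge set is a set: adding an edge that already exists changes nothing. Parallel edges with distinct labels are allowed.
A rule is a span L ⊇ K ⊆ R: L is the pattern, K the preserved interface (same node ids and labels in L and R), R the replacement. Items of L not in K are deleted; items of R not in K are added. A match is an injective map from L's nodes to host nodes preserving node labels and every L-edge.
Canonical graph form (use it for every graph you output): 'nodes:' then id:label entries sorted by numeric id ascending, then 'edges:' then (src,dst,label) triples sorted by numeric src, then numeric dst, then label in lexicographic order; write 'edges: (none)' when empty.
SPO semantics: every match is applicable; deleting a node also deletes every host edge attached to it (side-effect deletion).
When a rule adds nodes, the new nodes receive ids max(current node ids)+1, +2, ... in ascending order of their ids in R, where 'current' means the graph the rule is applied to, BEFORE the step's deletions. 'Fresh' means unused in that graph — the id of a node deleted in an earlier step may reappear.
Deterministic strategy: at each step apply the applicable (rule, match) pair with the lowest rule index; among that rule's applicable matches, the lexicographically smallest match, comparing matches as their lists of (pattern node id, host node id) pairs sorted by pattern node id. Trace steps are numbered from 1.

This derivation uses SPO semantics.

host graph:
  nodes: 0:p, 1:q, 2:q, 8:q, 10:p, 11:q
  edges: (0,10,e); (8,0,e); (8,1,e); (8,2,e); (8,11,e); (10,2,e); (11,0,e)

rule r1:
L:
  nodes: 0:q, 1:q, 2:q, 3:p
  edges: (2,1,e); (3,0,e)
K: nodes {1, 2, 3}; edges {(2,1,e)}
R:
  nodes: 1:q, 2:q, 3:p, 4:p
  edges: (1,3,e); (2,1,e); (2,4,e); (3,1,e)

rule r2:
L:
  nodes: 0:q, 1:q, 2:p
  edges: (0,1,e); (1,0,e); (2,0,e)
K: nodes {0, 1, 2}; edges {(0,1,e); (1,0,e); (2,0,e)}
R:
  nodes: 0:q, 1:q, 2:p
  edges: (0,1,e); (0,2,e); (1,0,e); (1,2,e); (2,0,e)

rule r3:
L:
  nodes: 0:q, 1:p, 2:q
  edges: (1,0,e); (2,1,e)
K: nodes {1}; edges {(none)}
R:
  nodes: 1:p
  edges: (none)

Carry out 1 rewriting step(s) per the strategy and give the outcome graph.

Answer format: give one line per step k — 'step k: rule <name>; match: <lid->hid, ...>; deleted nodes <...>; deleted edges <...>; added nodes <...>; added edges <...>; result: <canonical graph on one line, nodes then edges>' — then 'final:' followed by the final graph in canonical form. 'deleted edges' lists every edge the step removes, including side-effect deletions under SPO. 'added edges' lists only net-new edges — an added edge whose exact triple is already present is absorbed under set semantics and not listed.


step 1: rule r1; match: 0->2, 1->1, 2->8, 3->10; deleted nodes 2; deleted edges (8,2,e); (10,2,e); added nodes 12; added edges (1,10,e); (8,12,e); (10,1,e); result: nodes: 0:p, 1:q, 8:q, 10:p, 11:q, 12:p edges: (0,10,e); (1,10,e); (8,0,e); (8,1,e); (8,11,e); (8,12,e); (10,1,e); (11,0,e)
final:
nodes: 0:p, 1:q, 8:q, 10:p, 11:q, 12:p
edges: (0,10,e); (1,10,e); (8,0,e); (8,1,e); (8,11,e); (8,12,e); (10,1,e); (11,0,e)


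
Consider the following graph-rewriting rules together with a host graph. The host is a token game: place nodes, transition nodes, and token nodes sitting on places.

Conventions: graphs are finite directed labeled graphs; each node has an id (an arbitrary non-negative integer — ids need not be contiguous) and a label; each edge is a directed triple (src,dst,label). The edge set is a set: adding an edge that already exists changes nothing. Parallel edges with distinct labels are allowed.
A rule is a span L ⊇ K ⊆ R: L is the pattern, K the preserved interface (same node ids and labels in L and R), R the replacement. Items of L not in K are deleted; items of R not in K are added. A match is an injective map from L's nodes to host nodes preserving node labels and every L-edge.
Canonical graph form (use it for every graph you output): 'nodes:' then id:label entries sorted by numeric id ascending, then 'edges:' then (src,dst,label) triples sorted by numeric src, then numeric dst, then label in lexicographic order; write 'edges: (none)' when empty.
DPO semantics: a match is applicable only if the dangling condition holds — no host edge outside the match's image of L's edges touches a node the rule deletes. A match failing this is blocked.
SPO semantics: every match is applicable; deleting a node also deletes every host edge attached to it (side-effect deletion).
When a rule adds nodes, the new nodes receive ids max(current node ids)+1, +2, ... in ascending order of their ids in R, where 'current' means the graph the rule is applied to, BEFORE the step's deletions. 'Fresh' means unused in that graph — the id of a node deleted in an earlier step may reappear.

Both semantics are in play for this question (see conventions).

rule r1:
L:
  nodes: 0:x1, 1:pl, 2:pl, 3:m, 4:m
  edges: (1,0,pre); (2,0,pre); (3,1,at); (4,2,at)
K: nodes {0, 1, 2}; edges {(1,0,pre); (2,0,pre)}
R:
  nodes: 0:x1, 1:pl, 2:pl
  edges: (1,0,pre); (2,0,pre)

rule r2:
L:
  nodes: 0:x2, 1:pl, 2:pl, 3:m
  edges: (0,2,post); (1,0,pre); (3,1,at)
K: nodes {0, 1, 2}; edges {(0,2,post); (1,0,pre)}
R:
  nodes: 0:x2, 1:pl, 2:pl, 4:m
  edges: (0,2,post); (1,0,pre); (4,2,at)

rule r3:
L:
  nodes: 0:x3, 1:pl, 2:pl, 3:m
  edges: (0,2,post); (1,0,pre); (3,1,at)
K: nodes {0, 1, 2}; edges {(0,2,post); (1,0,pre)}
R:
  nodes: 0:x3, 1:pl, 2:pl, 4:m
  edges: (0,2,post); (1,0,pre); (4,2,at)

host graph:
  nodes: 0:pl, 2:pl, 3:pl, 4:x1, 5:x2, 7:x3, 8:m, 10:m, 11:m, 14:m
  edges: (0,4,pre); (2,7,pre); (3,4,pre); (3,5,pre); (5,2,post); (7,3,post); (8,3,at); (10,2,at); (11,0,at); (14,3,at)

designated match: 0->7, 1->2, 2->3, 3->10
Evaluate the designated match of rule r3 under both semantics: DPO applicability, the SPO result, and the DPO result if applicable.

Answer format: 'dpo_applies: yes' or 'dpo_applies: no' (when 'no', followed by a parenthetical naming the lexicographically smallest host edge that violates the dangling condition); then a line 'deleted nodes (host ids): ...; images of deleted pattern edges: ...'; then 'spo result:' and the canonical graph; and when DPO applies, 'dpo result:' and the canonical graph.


dpo_applies: yes
deleted nodes (host ids): 10; images of deleted pattern edges: (10,2,at)
spo result:
nodes: 0:pl, 2:pl, 3:pl, 4:x1, 5:x2, 7:x3, 8:m, 11:m, 14:m, 15:m
edges: (0,4,pre); (2,7,pre); (3,4,pre); (3,5,pre); (5,2,post); (7,3,post); (8,3,at); (11,0,at); (14,3,at); (15,3,at)
dpo result:
nodes: 0:pl, 2:pl, 3:pl, 4:x1, 5:x2, 7:x3, 8:m, 11:m, 14:m, 15:m
edges: (0,4,pre); (2,7,pre); (3,4,pre); (3,5,pre); (5,2,post); (7,3,post); (8,3,at); (11,0,at); (14,3,at); (15,3,at)


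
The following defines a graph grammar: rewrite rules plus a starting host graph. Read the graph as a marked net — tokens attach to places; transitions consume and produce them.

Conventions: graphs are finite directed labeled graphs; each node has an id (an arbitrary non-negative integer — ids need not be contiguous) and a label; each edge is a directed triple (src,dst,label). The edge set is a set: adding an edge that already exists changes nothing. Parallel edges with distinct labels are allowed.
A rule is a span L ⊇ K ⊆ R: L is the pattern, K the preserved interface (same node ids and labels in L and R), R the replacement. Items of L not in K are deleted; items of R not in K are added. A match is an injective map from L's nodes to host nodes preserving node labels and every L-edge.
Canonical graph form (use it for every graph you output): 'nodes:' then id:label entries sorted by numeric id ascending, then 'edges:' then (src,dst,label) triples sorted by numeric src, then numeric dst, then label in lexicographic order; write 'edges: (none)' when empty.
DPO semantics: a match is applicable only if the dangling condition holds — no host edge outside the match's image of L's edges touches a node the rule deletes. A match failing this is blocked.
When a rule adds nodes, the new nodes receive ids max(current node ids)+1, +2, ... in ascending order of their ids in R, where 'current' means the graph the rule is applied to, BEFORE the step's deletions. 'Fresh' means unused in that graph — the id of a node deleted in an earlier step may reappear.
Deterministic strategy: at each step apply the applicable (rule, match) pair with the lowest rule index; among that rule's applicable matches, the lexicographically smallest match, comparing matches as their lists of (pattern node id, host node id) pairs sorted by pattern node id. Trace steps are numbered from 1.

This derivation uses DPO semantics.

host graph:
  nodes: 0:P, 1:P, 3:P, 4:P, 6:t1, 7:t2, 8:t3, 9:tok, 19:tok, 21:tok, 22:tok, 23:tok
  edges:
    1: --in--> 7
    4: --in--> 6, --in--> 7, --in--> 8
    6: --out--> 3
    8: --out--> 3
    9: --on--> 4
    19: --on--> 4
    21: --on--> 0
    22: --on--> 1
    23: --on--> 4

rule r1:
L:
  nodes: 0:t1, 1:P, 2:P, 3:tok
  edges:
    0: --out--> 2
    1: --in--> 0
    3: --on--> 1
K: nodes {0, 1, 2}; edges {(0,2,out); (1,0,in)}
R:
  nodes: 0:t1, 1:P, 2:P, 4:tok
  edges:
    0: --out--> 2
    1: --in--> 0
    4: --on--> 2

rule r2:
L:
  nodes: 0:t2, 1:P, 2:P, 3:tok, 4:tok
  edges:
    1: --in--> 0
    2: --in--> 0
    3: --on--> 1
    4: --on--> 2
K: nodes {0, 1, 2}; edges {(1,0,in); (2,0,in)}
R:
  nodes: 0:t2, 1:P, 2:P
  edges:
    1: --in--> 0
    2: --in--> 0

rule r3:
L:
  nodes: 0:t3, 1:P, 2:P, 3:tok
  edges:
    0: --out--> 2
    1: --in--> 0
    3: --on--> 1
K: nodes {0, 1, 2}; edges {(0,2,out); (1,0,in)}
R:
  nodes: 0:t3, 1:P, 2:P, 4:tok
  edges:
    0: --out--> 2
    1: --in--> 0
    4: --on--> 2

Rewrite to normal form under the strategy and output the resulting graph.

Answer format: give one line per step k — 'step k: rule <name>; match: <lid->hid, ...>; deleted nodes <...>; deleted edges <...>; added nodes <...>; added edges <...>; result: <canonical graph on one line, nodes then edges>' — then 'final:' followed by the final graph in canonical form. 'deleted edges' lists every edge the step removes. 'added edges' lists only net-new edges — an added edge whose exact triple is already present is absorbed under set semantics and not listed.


step 1: rule r1; match: 0->6, 1->4, 2->3, 3->9; deleted nodes 9; deleted edges (9,4,on); added nodes 24; added edges (24,3,on); result: nodes: 0:P, 1:P, 3:P, 4:P, 6:t1, 7:t2, 8:t3, 19:tok, 21:tok, 22:tok, 23:tok, 24:tok edges: (1,7,in); (4,6,in); (4,7,in); (4,8,in); (6,3,out); (8,3,out); (19,4,on); (21,0,on); (22,1,on); (23,4,on); (24,3,on)
step 2: rule r1; match: 0->6, 1->4, 2->3, 3->19; deleted nodes 19; deleted edges (19,4,on); added nodes 25; added edges (25,3,on); result: nodes: 0:P, 1:P, 3:P, 4:P, 6:t1, 7:t2, 8:t3, 21:tok, 22:tok, 23:tok, 24:tok, 25:tok edges: (1,7,in); (4,6,in); (4,7,in); (4,8,in); (6,3,out); (8,3,out); (21,0,on); (22,1,on); (23,4,on); (24,3,on); (25,3,on)
step 3: rule r1; match: 0->6, 1->4, 2->3, 3->23; deleted nodes 23; deleted edges (23,4,on); added nodes 26; added edges (26,3,on); result: nodes: 0:P, 1:P, 3:P, 4:P, 6:t1, 7:t2, 8:t3, 21:tok, 22:tok, 24:tok, 25:tok, 26:tok edges: (1,7,in); (4,6,in); (4,7,in); (4,8,in); (6,3,out); (8,3,out); (21,0,on); (22,1,on); (24,3,on); (25,3,on); (26,3,on)
final:
nodes: 0:P, 1:P, 3:P, 4:P, 6:t1, 7:t2, 8:t3, 21:tok, 22:tok, 24:tok, 25:tok, 26:tok
edges: (1,7,in); (4,6,in); (4,7,in); (4,8,in); (6,3,out); (8,3,out); (21,0,on); (22,1,on); (24,3,on); (25,3,on); (26,3,on)


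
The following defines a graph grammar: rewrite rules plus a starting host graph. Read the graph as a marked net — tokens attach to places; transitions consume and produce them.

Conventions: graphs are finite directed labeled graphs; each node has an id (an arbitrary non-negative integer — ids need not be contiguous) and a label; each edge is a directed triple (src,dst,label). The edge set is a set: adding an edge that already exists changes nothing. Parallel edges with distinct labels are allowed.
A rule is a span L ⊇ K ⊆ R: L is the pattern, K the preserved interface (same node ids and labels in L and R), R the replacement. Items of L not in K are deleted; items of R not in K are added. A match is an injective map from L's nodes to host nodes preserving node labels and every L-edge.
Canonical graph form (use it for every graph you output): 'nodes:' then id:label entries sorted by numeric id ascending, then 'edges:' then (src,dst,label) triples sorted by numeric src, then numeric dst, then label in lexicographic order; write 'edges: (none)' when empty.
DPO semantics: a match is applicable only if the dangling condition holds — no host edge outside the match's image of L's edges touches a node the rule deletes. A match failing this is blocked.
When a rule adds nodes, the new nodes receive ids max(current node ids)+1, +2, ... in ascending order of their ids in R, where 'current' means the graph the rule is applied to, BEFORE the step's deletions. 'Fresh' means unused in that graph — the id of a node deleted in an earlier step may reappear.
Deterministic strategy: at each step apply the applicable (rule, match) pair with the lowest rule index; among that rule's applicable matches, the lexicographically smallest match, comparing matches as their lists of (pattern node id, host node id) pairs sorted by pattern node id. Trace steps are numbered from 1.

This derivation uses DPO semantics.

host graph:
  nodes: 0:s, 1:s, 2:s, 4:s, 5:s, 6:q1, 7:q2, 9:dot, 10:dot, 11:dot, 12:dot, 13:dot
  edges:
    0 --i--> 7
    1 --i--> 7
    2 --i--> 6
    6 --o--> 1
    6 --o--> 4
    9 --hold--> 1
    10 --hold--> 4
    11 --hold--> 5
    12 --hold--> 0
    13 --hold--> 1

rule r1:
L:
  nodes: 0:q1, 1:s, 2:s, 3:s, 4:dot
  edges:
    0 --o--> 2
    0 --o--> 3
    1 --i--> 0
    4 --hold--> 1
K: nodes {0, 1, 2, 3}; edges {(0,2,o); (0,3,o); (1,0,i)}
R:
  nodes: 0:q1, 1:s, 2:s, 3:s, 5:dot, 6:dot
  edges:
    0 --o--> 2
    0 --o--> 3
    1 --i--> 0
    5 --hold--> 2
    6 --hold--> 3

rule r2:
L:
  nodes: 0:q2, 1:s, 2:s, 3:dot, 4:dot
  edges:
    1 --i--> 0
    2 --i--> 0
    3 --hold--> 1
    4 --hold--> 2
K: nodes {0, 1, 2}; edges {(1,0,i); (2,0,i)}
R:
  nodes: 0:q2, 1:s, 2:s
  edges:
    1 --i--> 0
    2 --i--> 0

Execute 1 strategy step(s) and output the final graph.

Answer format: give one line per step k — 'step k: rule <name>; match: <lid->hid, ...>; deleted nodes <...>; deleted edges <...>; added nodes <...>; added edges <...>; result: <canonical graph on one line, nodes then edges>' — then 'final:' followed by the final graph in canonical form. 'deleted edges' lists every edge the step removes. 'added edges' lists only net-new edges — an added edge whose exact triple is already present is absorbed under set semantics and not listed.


step 1: rule r2; match: 0->7, 1->0, 2->1, 3->12, 4->9; deleted nodes 9, 12; deleted edges (9,1,hold); (12,0,hold); added nodes (none); added edges (none); result: nodes: 0:s, 1:s, 2:s, 4:s, 5:s, 6:q1, 7:q2, 10:dot, 11:dot, 13:dot edges: (0,7,i); (1,7,i); (2,6,i); (6,1,o); (6,4,o); (10,4,hold); (11,5,hold); (13,1,hold)
final:
nodes: 0:s, 1:s, 2:s, 4:s, 5:s, 6:q1, 7:q2, 10:dot, 11:dot, 13:dot
edges: (0,7,i); (1,7,i); (2,6,i); (6,1,o); (6,4,o); (10,4,hold); (11,5,hold); (13,1,hold)
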